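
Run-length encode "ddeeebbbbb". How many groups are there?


Input: ddeeebbbbb
Scanning for consecutive runs:
  Group 1: 'd' x 2 (positions 0-1)
  Group 2: 'e' x 3 (positions 2-4)
  Group 3: 'b' x 5 (positions 5-9)
Total groups: 3

3


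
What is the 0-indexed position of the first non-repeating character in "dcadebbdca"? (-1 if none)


Input: dcadebbdca
Character frequencies:
  'a': 2
  'b': 2
  'c': 2
  'd': 3
  'e': 1
Scanning left to right for freq == 1:
  Position 0 ('d'): freq=3, skip
  Position 1 ('c'): freq=2, skip
  Position 2 ('a'): freq=2, skip
  Position 3 ('d'): freq=3, skip
  Position 4 ('e'): unique! => answer = 4

4


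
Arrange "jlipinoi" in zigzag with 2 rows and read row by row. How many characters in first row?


Zigzag "jlipinoi" into 2 rows:
Placing characters:
  'j' => row 0
  'l' => row 1
  'i' => row 0
  'p' => row 1
  'i' => row 0
  'n' => row 1
  'o' => row 0
  'i' => row 1
Rows:
  Row 0: "jiio"
  Row 1: "lpni"
First row length: 4

4


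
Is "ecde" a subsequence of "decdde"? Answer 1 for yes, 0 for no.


Check if "ecde" is a subsequence of "decdde"
Greedy scan:
  Position 0 ('d'): no match needed
  Position 1 ('e'): matches sub[0] = 'e'
  Position 2 ('c'): matches sub[1] = 'c'
  Position 3 ('d'): matches sub[2] = 'd'
  Position 4 ('d'): no match needed
  Position 5 ('e'): matches sub[3] = 'e'
All 4 characters matched => is a subsequence

1


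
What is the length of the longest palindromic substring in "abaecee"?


Input: "abaecee"
Checking substrings for palindromes:
  [0:3] "aba" (len 3) => palindrome
  [3:6] "ece" (len 3) => palindrome
  [5:7] "ee" (len 2) => palindrome
Longest palindromic substring: "aba" with length 3

3


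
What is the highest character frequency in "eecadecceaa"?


Input: eecadecceaa
Character counts:
  'a': 3
  'c': 3
  'd': 1
  'e': 4
Maximum frequency: 4

4


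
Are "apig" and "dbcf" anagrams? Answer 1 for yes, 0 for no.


Strings: "apig", "dbcf"
Sorted first:  agip
Sorted second: bcdf
Differ at position 0: 'a' vs 'b' => not anagrams

0


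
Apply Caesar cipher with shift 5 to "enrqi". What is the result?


Caesar cipher: shift "enrqi" by 5
  'e' (pos 4) + 5 = pos 9 = 'j'
  'n' (pos 13) + 5 = pos 18 = 's'
  'r' (pos 17) + 5 = pos 22 = 'w'
  'q' (pos 16) + 5 = pos 21 = 'v'
  'i' (pos 8) + 5 = pos 13 = 'n'
Result: jswvn

jswvn


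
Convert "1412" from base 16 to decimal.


Input: "1412" in base 16
Positional expansion:
  Digit '1' (value 1) x 16^3 = 4096
  Digit '4' (value 4) x 16^2 = 1024
  Digit '1' (value 1) x 16^1 = 16
  Digit '2' (value 2) x 16^0 = 2
Sum = 5138

5138


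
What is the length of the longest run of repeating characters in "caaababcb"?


Input: "caaababcb"
Scanning for longest run:
  Position 1 ('a'): new char, reset run to 1
  Position 2 ('a'): continues run of 'a', length=2
  Position 3 ('a'): continues run of 'a', length=3
  Position 4 ('b'): new char, reset run to 1
  Position 5 ('a'): new char, reset run to 1
  Position 6 ('b'): new char, reset run to 1
  Position 7 ('c'): new char, reset run to 1
  Position 8 ('b'): new char, reset run to 1
Longest run: 'a' with length 3

3


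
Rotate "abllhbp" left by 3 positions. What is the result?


Input: "abllhbp", rotate left by 3
First 3 characters: "abl"
Remaining characters: "lhbp"
Concatenate remaining + first: "lhbp" + "abl" = "lhbpabl"

lhbpabl


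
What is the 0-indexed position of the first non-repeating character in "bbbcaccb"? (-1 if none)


Input: bbbcaccb
Character frequencies:
  'a': 1
  'b': 4
  'c': 3
Scanning left to right for freq == 1:
  Position 0 ('b'): freq=4, skip
  Position 1 ('b'): freq=4, skip
  Position 2 ('b'): freq=4, skip
  Position 3 ('c'): freq=3, skip
  Position 4 ('a'): unique! => answer = 4

4


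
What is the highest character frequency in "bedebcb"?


Input: bedebcb
Character counts:
  'b': 3
  'c': 1
  'd': 1
  'e': 2
Maximum frequency: 3

3


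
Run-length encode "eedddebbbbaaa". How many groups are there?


Input: eedddebbbbaaa
Scanning for consecutive runs:
  Group 1: 'e' x 2 (positions 0-1)
  Group 2: 'd' x 3 (positions 2-4)
  Group 3: 'e' x 1 (positions 5-5)
  Group 4: 'b' x 4 (positions 6-9)
  Group 5: 'a' x 3 (positions 10-12)
Total groups: 5

5


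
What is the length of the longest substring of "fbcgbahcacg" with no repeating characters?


Input: "fbcgbahcacg"
Sliding window (track last position of each char):
  Position 0 ('f'): window [0,0] length 1 -- new best
  Position 1 ('b'): window [0,1] length 2 -- new best
  Position 2 ('c'): window [0,2] length 3 -- new best
  Position 3 ('g'): window [0,3] length 4 -- new best
  Position 4 ('b'): repeat (last at 1), move window start to 2
  Position 4 ('b'): window [2,4] length 3
  Position 5 ('a'): window [2,5] length 4
  Position 6 ('h'): window [2,6] length 5 -- new best
  Position 7 ('c'): repeat (last at 2), move window start to 3
  Position 7 ('c'): window [3,7] length 5
  Position 8 ('a'): repeat (last at 5), move window start to 6
  Position 8 ('a'): window [6,8] length 3
  Position 9 ('c'): repeat (last at 7), move window start to 8
  Position 9 ('c'): window [8,9] length 2
  Position 10 ('g'): window [8,10] length 3
Longest substring with no repeats: "cgbah" with length 5

5


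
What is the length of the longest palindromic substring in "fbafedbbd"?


Input: "fbafedbbd"
Checking substrings for palindromes:
  [5:9] "dbbd" (len 4) => palindrome
  [6:8] "bb" (len 2) => palindrome
Longest palindromic substring: "dbbd" with length 4

4


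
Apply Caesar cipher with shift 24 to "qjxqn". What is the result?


Caesar cipher: shift "qjxqn" by 24
  'q' (pos 16) + 24 = pos 14 = 'o'
  'j' (pos 9) + 24 = pos 7 = 'h'
  'x' (pos 23) + 24 = pos 21 = 'v'
  'q' (pos 16) + 24 = pos 14 = 'o'
  'n' (pos 13) + 24 = pos 11 = 'l'
Result: ohvol

ohvol


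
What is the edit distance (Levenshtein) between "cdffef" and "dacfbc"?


Computing edit distance: "cdffef" -> "dacfbc"
DP table:
           d    a    c    f    b    c
      0    1    2    3    4    5    6
  c   1    1    2    2    3    4    5
  d   2    1    2    3    3    4    5
  f   3    2    2    3    3    4    5
  f   4    3    3    3    3    4    5
  e   5    4    4    4    4    4    5
  f   6    5    5    5    4    5    5
Edit distance = dp[6][6] = 5

5


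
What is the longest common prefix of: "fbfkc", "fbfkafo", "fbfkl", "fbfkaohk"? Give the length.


Words: fbfkc, fbfkafo, fbfkl, fbfkaohk
  Position 0: all 'f' => match
  Position 1: all 'b' => match
  Position 2: all 'f' => match
  Position 3: all 'k' => match
  Position 4: ('c', 'a', 'l', 'a') => mismatch, stop
LCP = "fbfk" (length 4)

4


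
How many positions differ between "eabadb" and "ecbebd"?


Comparing "eabadb" and "ecbebd" position by position:
  Position 0: 'e' vs 'e' => same
  Position 1: 'a' vs 'c' => DIFFER
  Position 2: 'b' vs 'b' => same
  Position 3: 'a' vs 'e' => DIFFER
  Position 4: 'd' vs 'b' => DIFFER
  Position 5: 'b' vs 'd' => DIFFER
Positions that differ: 4

4


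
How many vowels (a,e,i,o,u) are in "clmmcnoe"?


Input: clmmcnoe
Checking each character:
  'c' at position 0: consonant
  'l' at position 1: consonant
  'm' at position 2: consonant
  'm' at position 3: consonant
  'c' at position 4: consonant
  'n' at position 5: consonant
  'o' at position 6: vowel (running total: 1)
  'e' at position 7: vowel (running total: 2)
Total vowels: 2

2


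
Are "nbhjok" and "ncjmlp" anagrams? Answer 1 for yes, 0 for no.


Strings: "nbhjok", "ncjmlp"
Sorted first:  bhjkno
Sorted second: cjlmnp
Differ at position 0: 'b' vs 'c' => not anagrams

0


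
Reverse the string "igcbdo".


Input: igcbdo
Reading characters right to left:
  Position 5: 'o'
  Position 4: 'd'
  Position 3: 'b'
  Position 2: 'c'
  Position 1: 'g'
  Position 0: 'i'
Reversed: odbcgi

odbcgi


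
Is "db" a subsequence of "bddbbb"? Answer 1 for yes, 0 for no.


Check if "db" is a subsequence of "bddbbb"
Greedy scan:
  Position 0 ('b'): no match needed
  Position 1 ('d'): matches sub[0] = 'd'
  Position 2 ('d'): no match needed
  Position 3 ('b'): matches sub[1] = 'b'
  Position 4 ('b'): no match needed
  Position 5 ('b'): no match needed
All 2 characters matched => is a subsequence

1


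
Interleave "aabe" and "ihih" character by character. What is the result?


Interleaving "aabe" and "ihih":
  Position 0: 'a' from first, 'i' from second => "ai"
  Position 1: 'a' from first, 'h' from second => "ah"
  Position 2: 'b' from first, 'i' from second => "bi"
  Position 3: 'e' from first, 'h' from second => "eh"
Result: aiahbieh

aiahbieh


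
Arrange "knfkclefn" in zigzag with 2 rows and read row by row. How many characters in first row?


Zigzag "knfkclefn" into 2 rows:
Placing characters:
  'k' => row 0
  'n' => row 1
  'f' => row 0
  'k' => row 1
  'c' => row 0
  'l' => row 1
  'e' => row 0
  'f' => row 1
  'n' => row 0
Rows:
  Row 0: "kfcen"
  Row 1: "nklf"
First row length: 5

5


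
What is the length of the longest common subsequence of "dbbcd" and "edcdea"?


LCS of "dbbcd" and "edcdea"
DP table:
           e    d    c    d    e    a
      0    0    0    0    0    0    0
  d   0    0    1    1    1    1    1
  b   0    0    1    1    1    1    1
  b   0    0    1    1    1    1    1
  c   0    0    1    2    2    2    2
  d   0    0    1    2    3    3    3
LCS length = dp[5][6] = 3

3


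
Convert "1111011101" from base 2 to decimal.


Input: "1111011101" in base 2
Positional expansion:
  Digit '1' (value 1) x 2^9 = 512
  Digit '1' (value 1) x 2^8 = 256
  Digit '1' (value 1) x 2^7 = 128
  Digit '1' (value 1) x 2^6 = 64
  Digit '0' (value 0) x 2^5 = 0
  Digit '1' (value 1) x 2^4 = 16
  Digit '1' (value 1) x 2^3 = 8
  Digit '1' (value 1) x 2^2 = 4
  Digit '0' (value 0) x 2^1 = 0
  Digit '1' (value 1) x 2^0 = 1
Sum = 989

989


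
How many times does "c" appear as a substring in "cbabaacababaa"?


Searching for "c" in "cbabaacababaa"
Scanning each position:
  Position 0: "c" => MATCH
  Position 1: "b" => no
  Position 2: "a" => no
  Position 3: "b" => no
  Position 4: "a" => no
  Position 5: "a" => no
  Position 6: "c" => MATCH
  Position 7: "a" => no
  Position 8: "b" => no
  Position 9: "a" => no
  Position 10: "b" => no
  Position 11: "a" => no
  Position 12: "a" => no
Total occurrences: 2

2


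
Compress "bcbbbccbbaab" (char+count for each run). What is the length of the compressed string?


Input: bcbbbccbbaab
Runs:
  'b' x 1 => "b1"
  'c' x 1 => "c1"
  'b' x 3 => "b3"
  'c' x 2 => "c2"
  'b' x 2 => "b2"
  'a' x 2 => "a2"
  'b' x 1 => "b1"
Compressed: "b1c1b3c2b2a2b1"
Compressed length: 14

14


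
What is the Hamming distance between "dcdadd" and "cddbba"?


Comparing "dcdadd" and "cddbba" position by position:
  Position 0: 'd' vs 'c' => differ
  Position 1: 'c' vs 'd' => differ
  Position 2: 'd' vs 'd' => same
  Position 3: 'a' vs 'b' => differ
  Position 4: 'd' vs 'b' => differ
  Position 5: 'd' vs 'a' => differ
Total differences (Hamming distance): 5

5


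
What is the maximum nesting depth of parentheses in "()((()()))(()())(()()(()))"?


Input: "()((()()))(()())(()()(()))"
Tracking depth:
  Position 0 '(': depth becomes 1
  Position 1 ')': depth becomes 0
  Position 2 '(': depth becomes 1
  Position 3 '(': depth becomes 2
  Position 4 '(': depth becomes 3
  Position 5 ')': depth becomes 2
  Position 6 '(': depth becomes 3
  Position 7 ')': depth becomes 2
  Position 8 ')': depth becomes 1
  Position 9 ')': depth becomes 0
  Position 10 '(': depth becomes 1
  Position 11 '(': depth becomes 2
  Position 12 ')': depth becomes 1
  Position 13 '(': depth becomes 2
  Position 14 ')': depth becomes 1
  Position 15 ')': depth becomes 0
  Position 16 '(': depth becomes 1
  Position 17 '(': depth becomes 2
  Position 18 ')': depth becomes 1
  Position 19 '(': depth becomes 2
  Position 20 ')': depth becomes 1
  Position 21 '(': depth becomes 2
  Position 22 '(': depth becomes 3
  Position 23 ')': depth becomes 2
  Position 24 ')': depth becomes 1
  Position 25 ')': depth becomes 0
Maximum depth reached: 3

3


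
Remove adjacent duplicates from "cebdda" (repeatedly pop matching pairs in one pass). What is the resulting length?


Input: cebdda
Stack-based adjacent duplicate removal:
  Read 'c': push. Stack: c
  Read 'e': push. Stack: ce
  Read 'b': push. Stack: ceb
  Read 'd': push. Stack: cebd
  Read 'd': matches stack top 'd' => pop. Stack: ceb
  Read 'a': push. Stack: ceba
Final stack: "ceba" (length 4)

4


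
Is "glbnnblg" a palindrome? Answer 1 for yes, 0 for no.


Input: glbnnblg
Reversed: glbnnblg
  Compare pos 0 ('g') with pos 7 ('g'): match
  Compare pos 1 ('l') with pos 6 ('l'): match
  Compare pos 2 ('b') with pos 5 ('b'): match
  Compare pos 3 ('n') with pos 4 ('n'): match
Result: palindrome

1


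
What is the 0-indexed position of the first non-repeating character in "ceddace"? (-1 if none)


Input: ceddace
Character frequencies:
  'a': 1
  'c': 2
  'd': 2
  'e': 2
Scanning left to right for freq == 1:
  Position 0 ('c'): freq=2, skip
  Position 1 ('e'): freq=2, skip
  Position 2 ('d'): freq=2, skip
  Position 3 ('d'): freq=2, skip
  Position 4 ('a'): unique! => answer = 4

4


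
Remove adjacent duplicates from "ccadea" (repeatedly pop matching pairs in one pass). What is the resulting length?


Input: ccadea
Stack-based adjacent duplicate removal:
  Read 'c': push. Stack: c
  Read 'c': matches stack top 'c' => pop. Stack: (empty)
  Read 'a': push. Stack: a
  Read 'd': push. Stack: ad
  Read 'e': push. Stack: ade
  Read 'a': push. Stack: adea
Final stack: "adea" (length 4)

4


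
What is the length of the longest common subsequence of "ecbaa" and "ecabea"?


LCS of "ecbaa" and "ecabea"
DP table:
           e    c    a    b    e    a
      0    0    0    0    0    0    0
  e   0    1    1    1    1    1    1
  c   0    1    2    2    2    2    2
  b   0    1    2    2    3    3    3
  a   0    1    2    3    3    3    4
  a   0    1    2    3    3    3    4
LCS length = dp[5][6] = 4

4


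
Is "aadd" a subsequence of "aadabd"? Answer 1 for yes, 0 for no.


Check if "aadd" is a subsequence of "aadabd"
Greedy scan:
  Position 0 ('a'): matches sub[0] = 'a'
  Position 1 ('a'): matches sub[1] = 'a'
  Position 2 ('d'): matches sub[2] = 'd'
  Position 3 ('a'): no match needed
  Position 4 ('b'): no match needed
  Position 5 ('d'): matches sub[3] = 'd'
All 4 characters matched => is a subsequence

1


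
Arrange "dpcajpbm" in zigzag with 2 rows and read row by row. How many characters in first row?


Zigzag "dpcajpbm" into 2 rows:
Placing characters:
  'd' => row 0
  'p' => row 1
  'c' => row 0
  'a' => row 1
  'j' => row 0
  'p' => row 1
  'b' => row 0
  'm' => row 1
Rows:
  Row 0: "dcjb"
  Row 1: "papm"
First row length: 4

4


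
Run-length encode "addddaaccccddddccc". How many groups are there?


Input: addddaaccccddddccc
Scanning for consecutive runs:
  Group 1: 'a' x 1 (positions 0-0)
  Group 2: 'd' x 4 (positions 1-4)
  Group 3: 'a' x 2 (positions 5-6)
  Group 4: 'c' x 4 (positions 7-10)
  Group 5: 'd' x 4 (positions 11-14)
  Group 6: 'c' x 3 (positions 15-17)
Total groups: 6

6


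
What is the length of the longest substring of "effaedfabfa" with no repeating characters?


Input: "effaedfabfa"
Sliding window (track last position of each char):
  Position 0 ('e'): window [0,0] length 1 -- new best
  Position 1 ('f'): window [0,1] length 2 -- new best
  Position 2 ('f'): repeat (last at 1), move window start to 2
  Position 2 ('f'): window [2,2] length 1
  Position 3 ('a'): window [2,3] length 2
  Position 4 ('e'): window [2,4] length 3 -- new best
  Position 5 ('d'): window [2,5] length 4 -- new best
  Position 6 ('f'): repeat (last at 2), move window start to 3
  Position 6 ('f'): window [3,6] length 4
  Position 7 ('a'): repeat (last at 3), move window start to 4
  Position 7 ('a'): window [4,7] length 4
  Position 8 ('b'): window [4,8] length 5 -- new best
  Position 9 ('f'): repeat (last at 6), move window start to 7
  Position 9 ('f'): window [7,9] length 3
  Position 10 ('a'): repeat (last at 7), move window start to 8
  Position 10 ('a'): window [8,10] length 3
Longest substring with no repeats: "edfab" with length 5

5


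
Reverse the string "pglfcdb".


Input: pglfcdb
Reading characters right to left:
  Position 6: 'b'
  Position 5: 'd'
  Position 4: 'c'
  Position 3: 'f'
  Position 2: 'l'
  Position 1: 'g'
  Position 0: 'p'
Reversed: bdcflgp

bdcflgp


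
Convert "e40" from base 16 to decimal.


Input: "e40" in base 16
Positional expansion:
  Digit 'e' (value 14) x 16^2 = 3584
  Digit '4' (value 4) x 16^1 = 64
  Digit '0' (value 0) x 16^0 = 0
Sum = 3648

3648


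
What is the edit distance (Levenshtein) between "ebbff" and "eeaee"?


Computing edit distance: "ebbff" -> "eeaee"
DP table:
           e    e    a    e    e
      0    1    2    3    4    5
  e   1    0    1    2    3    4
  b   2    1    1    2    3    4
  b   3    2    2    2    3    4
  f   4    3    3    3    3    4
  f   5    4    4    4    4    4
Edit distance = dp[5][5] = 4

4


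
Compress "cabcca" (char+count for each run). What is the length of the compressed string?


Input: cabcca
Runs:
  'c' x 1 => "c1"
  'a' x 1 => "a1"
  'b' x 1 => "b1"
  'c' x 2 => "c2"
  'a' x 1 => "a1"
Compressed: "c1a1b1c2a1"
Compressed length: 10

10


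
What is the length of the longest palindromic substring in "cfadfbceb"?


Input: "cfadfbceb"
Checking substrings for palindromes:
  No multi-char palindromic substrings found
Longest palindromic substring: "c" with length 1

1


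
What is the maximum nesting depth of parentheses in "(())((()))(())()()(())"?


Input: "(())((()))(())()()(())"
Tracking depth:
  Position 0 '(': depth becomes 1
  Position 1 '(': depth becomes 2
  Position 2 ')': depth becomes 1
  Position 3 ')': depth becomes 0
  Position 4 '(': depth becomes 1
  Position 5 '(': depth becomes 2
  Position 6 '(': depth becomes 3
  Position 7 ')': depth becomes 2
  Position 8 ')': depth becomes 1
  Position 9 ')': depth becomes 0
  Position 10 '(': depth becomes 1
  Position 11 '(': depth becomes 2
  Position 12 ')': depth becomes 1
  Position 13 ')': depth becomes 0
  Position 14 '(': depth becomes 1
  Position 15 ')': depth becomes 0
  Position 16 '(': depth becomes 1
  Position 17 ')': depth becomes 0
  Position 18 '(': depth becomes 1
  Position 19 '(': depth becomes 2
  Position 20 ')': depth becomes 1
  Position 21 ')': depth becomes 0
Maximum depth reached: 3

3


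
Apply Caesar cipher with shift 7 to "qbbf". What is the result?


Caesar cipher: shift "qbbf" by 7
  'q' (pos 16) + 7 = pos 23 = 'x'
  'b' (pos 1) + 7 = pos 8 = 'i'
  'b' (pos 1) + 7 = pos 8 = 'i'
  'f' (pos 5) + 7 = pos 12 = 'm'
Result: xiim

xiim


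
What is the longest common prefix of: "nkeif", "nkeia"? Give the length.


Words: nkeif, nkeia
  Position 0: all 'n' => match
  Position 1: all 'k' => match
  Position 2: all 'e' => match
  Position 3: all 'i' => match
  Position 4: ('f', 'a') => mismatch, stop
LCP = "nkei" (length 4)

4


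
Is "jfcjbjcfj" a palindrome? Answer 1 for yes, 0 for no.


Input: jfcjbjcfj
Reversed: jfcjbjcfj
  Compare pos 0 ('j') with pos 8 ('j'): match
  Compare pos 1 ('f') with pos 7 ('f'): match
  Compare pos 2 ('c') with pos 6 ('c'): match
  Compare pos 3 ('j') with pos 5 ('j'): match
Result: palindrome

1


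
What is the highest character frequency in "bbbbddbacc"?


Input: bbbbddbacc
Character counts:
  'a': 1
  'b': 5
  'c': 2
  'd': 2
Maximum frequency: 5

5


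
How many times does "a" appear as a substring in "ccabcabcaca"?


Searching for "a" in "ccabcabcaca"
Scanning each position:
  Position 0: "c" => no
  Position 1: "c" => no
  Position 2: "a" => MATCH
  Position 3: "b" => no
  Position 4: "c" => no
  Position 5: "a" => MATCH
  Position 6: "b" => no
  Position 7: "c" => no
  Position 8: "a" => MATCH
  Position 9: "c" => no
  Position 10: "a" => MATCH
Total occurrences: 4

4


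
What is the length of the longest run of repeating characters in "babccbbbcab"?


Input: "babccbbbcab"
Scanning for longest run:
  Position 1 ('a'): new char, reset run to 1
  Position 2 ('b'): new char, reset run to 1
  Position 3 ('c'): new char, reset run to 1
  Position 4 ('c'): continues run of 'c', length=2
  Position 5 ('b'): new char, reset run to 1
  Position 6 ('b'): continues run of 'b', length=2
  Position 7 ('b'): continues run of 'b', length=3
  Position 8 ('c'): new char, reset run to 1
  Position 9 ('a'): new char, reset run to 1
  Position 10 ('b'): new char, reset run to 1
Longest run: 'b' with length 3

3


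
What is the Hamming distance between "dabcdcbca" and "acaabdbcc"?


Comparing "dabcdcbca" and "acaabdbcc" position by position:
  Position 0: 'd' vs 'a' => differ
  Position 1: 'a' vs 'c' => differ
  Position 2: 'b' vs 'a' => differ
  Position 3: 'c' vs 'a' => differ
  Position 4: 'd' vs 'b' => differ
  Position 5: 'c' vs 'd' => differ
  Position 6: 'b' vs 'b' => same
  Position 7: 'c' vs 'c' => same
  Position 8: 'a' vs 'c' => differ
Total differences (Hamming distance): 7

7


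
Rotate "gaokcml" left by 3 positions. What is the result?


Input: "gaokcml", rotate left by 3
First 3 characters: "gao"
Remaining characters: "kcml"
Concatenate remaining + first: "kcml" + "gao" = "kcmlgao"

kcmlgao


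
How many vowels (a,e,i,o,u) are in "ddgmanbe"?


Input: ddgmanbe
Checking each character:
  'd' at position 0: consonant
  'd' at position 1: consonant
  'g' at position 2: consonant
  'm' at position 3: consonant
  'a' at position 4: vowel (running total: 1)
  'n' at position 5: consonant
  'b' at position 6: consonant
  'e' at position 7: vowel (running total: 2)
Total vowels: 2

2


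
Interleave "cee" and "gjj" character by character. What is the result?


Interleaving "cee" and "gjj":
  Position 0: 'c' from first, 'g' from second => "cg"
  Position 1: 'e' from first, 'j' from second => "ej"
  Position 2: 'e' from first, 'j' from second => "ej"
Result: cgejej

cgejej


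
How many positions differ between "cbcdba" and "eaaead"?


Comparing "cbcdba" and "eaaead" position by position:
  Position 0: 'c' vs 'e' => DIFFER
  Position 1: 'b' vs 'a' => DIFFER
  Position 2: 'c' vs 'a' => DIFFER
  Position 3: 'd' vs 'e' => DIFFER
  Position 4: 'b' vs 'a' => DIFFER
  Position 5: 'a' vs 'd' => DIFFER
Positions that differ: 6

6


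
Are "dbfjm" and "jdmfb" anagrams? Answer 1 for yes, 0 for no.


Strings: "dbfjm", "jdmfb"
Sorted first:  bdfjm
Sorted second: bdfjm
Sorted forms match => anagrams

1


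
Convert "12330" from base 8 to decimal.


Input: "12330" in base 8
Positional expansion:
  Digit '1' (value 1) x 8^4 = 4096
  Digit '2' (value 2) x 8^3 = 1024
  Digit '3' (value 3) x 8^2 = 192
  Digit '3' (value 3) x 8^1 = 24
  Digit '0' (value 0) x 8^0 = 0
Sum = 5336

5336


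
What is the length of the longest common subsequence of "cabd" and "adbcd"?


LCS of "cabd" and "adbcd"
DP table:
           a    d    b    c    d
      0    0    0    0    0    0
  c   0    0    0    0    1    1
  a   0    1    1    1    1    1
  b   0    1    1    2    2    2
  d   0    1    2    2    2    3
LCS length = dp[4][5] = 3

3


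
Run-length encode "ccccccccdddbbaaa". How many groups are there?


Input: ccccccccdddbbaaa
Scanning for consecutive runs:
  Group 1: 'c' x 8 (positions 0-7)
  Group 2: 'd' x 3 (positions 8-10)
  Group 3: 'b' x 2 (positions 11-12)
  Group 4: 'a' x 3 (positions 13-15)
Total groups: 4

4


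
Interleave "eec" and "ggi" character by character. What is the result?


Interleaving "eec" and "ggi":
  Position 0: 'e' from first, 'g' from second => "eg"
  Position 1: 'e' from first, 'g' from second => "eg"
  Position 2: 'c' from first, 'i' from second => "ci"
Result: egegci

egegci


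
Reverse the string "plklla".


Input: plklla
Reading characters right to left:
  Position 5: 'a'
  Position 4: 'l'
  Position 3: 'l'
  Position 2: 'k'
  Position 1: 'l'
  Position 0: 'p'
Reversed: allklp

allklp


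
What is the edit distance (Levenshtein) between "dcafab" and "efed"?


Computing edit distance: "dcafab" -> "efed"
DP table:
           e    f    e    d
      0    1    2    3    4
  d   1    1    2    3    3
  c   2    2    2    3    4
  a   3    3    3    3    4
  f   4    4    3    4    4
  a   5    5    4    4    5
  b   6    6    5    5    5
Edit distance = dp[6][4] = 5

5


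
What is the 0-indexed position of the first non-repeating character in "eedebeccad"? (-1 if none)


Input: eedebeccad
Character frequencies:
  'a': 1
  'b': 1
  'c': 2
  'd': 2
  'e': 4
Scanning left to right for freq == 1:
  Position 0 ('e'): freq=4, skip
  Position 1 ('e'): freq=4, skip
  Position 2 ('d'): freq=2, skip
  Position 3 ('e'): freq=4, skip
  Position 4 ('b'): unique! => answer = 4

4


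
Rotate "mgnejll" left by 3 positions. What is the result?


Input: "mgnejll", rotate left by 3
First 3 characters: "mgn"
Remaining characters: "ejll"
Concatenate remaining + first: "ejll" + "mgn" = "ejllmgn"

ejllmgn


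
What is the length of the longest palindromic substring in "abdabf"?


Input: "abdabf"
Checking substrings for palindromes:
  No multi-char palindromic substrings found
Longest palindromic substring: "a" with length 1

1


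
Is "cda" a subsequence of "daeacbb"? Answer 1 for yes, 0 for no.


Check if "cda" is a subsequence of "daeacbb"
Greedy scan:
  Position 0 ('d'): no match needed
  Position 1 ('a'): no match needed
  Position 2 ('e'): no match needed
  Position 3 ('a'): no match needed
  Position 4 ('c'): matches sub[0] = 'c'
  Position 5 ('b'): no match needed
  Position 6 ('b'): no match needed
Only matched 1/3 characters => not a subsequence

0


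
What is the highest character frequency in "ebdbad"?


Input: ebdbad
Character counts:
  'a': 1
  'b': 2
  'd': 2
  'e': 1
Maximum frequency: 2

2


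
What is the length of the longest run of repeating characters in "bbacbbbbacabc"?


Input: "bbacbbbbacabc"
Scanning for longest run:
  Position 1 ('b'): continues run of 'b', length=2
  Position 2 ('a'): new char, reset run to 1
  Position 3 ('c'): new char, reset run to 1
  Position 4 ('b'): new char, reset run to 1
  Position 5 ('b'): continues run of 'b', length=2
  Position 6 ('b'): continues run of 'b', length=3
  Position 7 ('b'): continues run of 'b', length=4
  Position 8 ('a'): new char, reset run to 1
  Position 9 ('c'): new char, reset run to 1
  Position 10 ('a'): new char, reset run to 1
  Position 11 ('b'): new char, reset run to 1
  Position 12 ('c'): new char, reset run to 1
Longest run: 'b' with length 4

4


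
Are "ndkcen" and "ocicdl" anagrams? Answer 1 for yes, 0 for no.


Strings: "ndkcen", "ocicdl"
Sorted first:  cdeknn
Sorted second: ccdilo
Differ at position 1: 'd' vs 'c' => not anagrams

0


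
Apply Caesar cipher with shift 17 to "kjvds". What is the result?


Caesar cipher: shift "kjvds" by 17
  'k' (pos 10) + 17 = pos 1 = 'b'
  'j' (pos 9) + 17 = pos 0 = 'a'
  'v' (pos 21) + 17 = pos 12 = 'm'
  'd' (pos 3) + 17 = pos 20 = 'u'
  's' (pos 18) + 17 = pos 9 = 'j'
Result: bamuj

bamuj


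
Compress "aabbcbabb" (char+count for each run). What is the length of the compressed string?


Input: aabbcbabb
Runs:
  'a' x 2 => "a2"
  'b' x 2 => "b2"
  'c' x 1 => "c1"
  'b' x 1 => "b1"
  'a' x 1 => "a1"
  'b' x 2 => "b2"
Compressed: "a2b2c1b1a1b2"
Compressed length: 12

12


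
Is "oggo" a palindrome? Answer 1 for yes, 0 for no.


Input: oggo
Reversed: oggo
  Compare pos 0 ('o') with pos 3 ('o'): match
  Compare pos 1 ('g') with pos 2 ('g'): match
Result: palindrome

1


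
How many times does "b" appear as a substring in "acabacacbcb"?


Searching for "b" in "acabacacbcb"
Scanning each position:
  Position 0: "a" => no
  Position 1: "c" => no
  Position 2: "a" => no
  Position 3: "b" => MATCH
  Position 4: "a" => no
  Position 5: "c" => no
  Position 6: "a" => no
  Position 7: "c" => no
  Position 8: "b" => MATCH
  Position 9: "c" => no
  Position 10: "b" => MATCH
Total occurrences: 3

3


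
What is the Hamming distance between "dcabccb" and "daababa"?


Comparing "dcabccb" and "daababa" position by position:
  Position 0: 'd' vs 'd' => same
  Position 1: 'c' vs 'a' => differ
  Position 2: 'a' vs 'a' => same
  Position 3: 'b' vs 'b' => same
  Position 4: 'c' vs 'a' => differ
  Position 5: 'c' vs 'b' => differ
  Position 6: 'b' vs 'a' => differ
Total differences (Hamming distance): 4

4


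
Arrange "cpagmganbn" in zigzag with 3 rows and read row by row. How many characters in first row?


Zigzag "cpagmganbn" into 3 rows:
Placing characters:
  'c' => row 0
  'p' => row 1
  'a' => row 2
  'g' => row 1
  'm' => row 0
  'g' => row 1
  'a' => row 2
  'n' => row 1
  'b' => row 0
  'n' => row 1
Rows:
  Row 0: "cmb"
  Row 1: "pggnn"
  Row 2: "aa"
First row length: 3

3


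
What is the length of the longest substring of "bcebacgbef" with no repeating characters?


Input: "bcebacgbef"
Sliding window (track last position of each char):
  Position 0 ('b'): window [0,0] length 1 -- new best
  Position 1 ('c'): window [0,1] length 2 -- new best
  Position 2 ('e'): window [0,2] length 3 -- new best
  Position 3 ('b'): repeat (last at 0), move window start to 1
  Position 3 ('b'): window [1,3] length 3
  Position 4 ('a'): window [1,4] length 4 -- new best
  Position 5 ('c'): repeat (last at 1), move window start to 2
  Position 5 ('c'): window [2,5] length 4
  Position 6 ('g'): window [2,6] length 5 -- new best
  Position 7 ('b'): repeat (last at 3), move window start to 4
  Position 7 ('b'): window [4,7] length 4
  Position 8 ('e'): window [4,8] length 5
  Position 9 ('f'): window [4,9] length 6 -- new best
Longest substring with no repeats: "acgbef" with length 6

6


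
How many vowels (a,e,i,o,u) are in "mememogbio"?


Input: mememogbio
Checking each character:
  'm' at position 0: consonant
  'e' at position 1: vowel (running total: 1)
  'm' at position 2: consonant
  'e' at position 3: vowel (running total: 2)
  'm' at position 4: consonant
  'o' at position 5: vowel (running total: 3)
  'g' at position 6: consonant
  'b' at position 7: consonant
  'i' at position 8: vowel (running total: 4)
  'o' at position 9: vowel (running total: 5)
Total vowels: 5

5


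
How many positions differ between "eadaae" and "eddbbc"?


Comparing "eadaae" and "eddbbc" position by position:
  Position 0: 'e' vs 'e' => same
  Position 1: 'a' vs 'd' => DIFFER
  Position 2: 'd' vs 'd' => same
  Position 3: 'a' vs 'b' => DIFFER
  Position 4: 'a' vs 'b' => DIFFER
  Position 5: 'e' vs 'c' => DIFFER
Positions that differ: 4

4


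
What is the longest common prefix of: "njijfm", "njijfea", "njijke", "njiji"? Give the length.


Words: njijfm, njijfea, njijke, njiji
  Position 0: all 'n' => match
  Position 1: all 'j' => match
  Position 2: all 'i' => match
  Position 3: all 'j' => match
  Position 4: ('f', 'f', 'k', 'i') => mismatch, stop
LCP = "njij" (length 4)

4


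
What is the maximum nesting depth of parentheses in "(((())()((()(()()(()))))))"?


Input: "(((())()((()(()()(()))))))"
Tracking depth:
  Position 0 '(': depth becomes 1
  Position 1 '(': depth becomes 2
  Position 2 '(': depth becomes 3
  Position 3 '(': depth becomes 4
  Position 4 ')': depth becomes 3
  Position 5 ')': depth becomes 2
  Position 6 '(': depth becomes 3
  Position 7 ')': depth becomes 2
  Position 8 '(': depth becomes 3
  Position 9 '(': depth becomes 4
  Position 10 '(': depth becomes 5
  Position 11 ')': depth becomes 4
  Position 12 '(': depth becomes 5
  Position 13 '(': depth becomes 6
  Position 14 ')': depth becomes 5
  Position 15 '(': depth becomes 6
  Position 16 ')': depth becomes 5
  Position 17 '(': depth becomes 6
  Position 18 '(': depth becomes 7
  Position 19 ')': depth becomes 6
  Position 20 ')': depth becomes 5
  Position 21 ')': depth becomes 4
  Position 22 ')': depth becomes 3
  Position 23 ')': depth becomes 2
  Position 24 ')': depth becomes 1
  Position 25 ')': depth becomes 0
Maximum depth reached: 7

7


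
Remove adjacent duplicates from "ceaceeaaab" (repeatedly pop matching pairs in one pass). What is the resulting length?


Input: ceaceeaaab
Stack-based adjacent duplicate removal:
  Read 'c': push. Stack: c
  Read 'e': push. Stack: ce
  Read 'a': push. Stack: cea
  Read 'c': push. Stack: ceac
  Read 'e': push. Stack: ceace
  Read 'e': matches stack top 'e' => pop. Stack: ceac
  Read 'a': push. Stack: ceaca
  Read 'a': matches stack top 'a' => pop. Stack: ceac
  Read 'a': push. Stack: ceaca
  Read 'b': push. Stack: ceacab
Final stack: "ceacab" (length 6)

6


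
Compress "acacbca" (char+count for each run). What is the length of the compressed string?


Input: acacbca
Runs:
  'a' x 1 => "a1"
  'c' x 1 => "c1"
  'a' x 1 => "a1"
  'c' x 1 => "c1"
  'b' x 1 => "b1"
  'c' x 1 => "c1"
  'a' x 1 => "a1"
Compressed: "a1c1a1c1b1c1a1"
Compressed length: 14

14


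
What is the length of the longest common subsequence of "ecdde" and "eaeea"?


LCS of "ecdde" and "eaeea"
DP table:
           e    a    e    e    a
      0    0    0    0    0    0
  e   0    1    1    1    1    1
  c   0    1    1    1    1    1
  d   0    1    1    1    1    1
  d   0    1    1    1    1    1
  e   0    1    1    2    2    2
LCS length = dp[5][5] = 2

2


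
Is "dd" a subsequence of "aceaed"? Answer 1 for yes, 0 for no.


Check if "dd" is a subsequence of "aceaed"
Greedy scan:
  Position 0 ('a'): no match needed
  Position 1 ('c'): no match needed
  Position 2 ('e'): no match needed
  Position 3 ('a'): no match needed
  Position 4 ('e'): no match needed
  Position 5 ('d'): matches sub[0] = 'd'
Only matched 1/2 characters => not a subsequence

0


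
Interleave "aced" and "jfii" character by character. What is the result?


Interleaving "aced" and "jfii":
  Position 0: 'a' from first, 'j' from second => "aj"
  Position 1: 'c' from first, 'f' from second => "cf"
  Position 2: 'e' from first, 'i' from second => "ei"
  Position 3: 'd' from first, 'i' from second => "di"
Result: ajcfeidi

ajcfeidi


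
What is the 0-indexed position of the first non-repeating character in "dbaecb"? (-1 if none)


Input: dbaecb
Character frequencies:
  'a': 1
  'b': 2
  'c': 1
  'd': 1
  'e': 1
Scanning left to right for freq == 1:
  Position 0 ('d'): unique! => answer = 0

0


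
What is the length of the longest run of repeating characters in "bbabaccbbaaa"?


Input: "bbabaccbbaaa"
Scanning for longest run:
  Position 1 ('b'): continues run of 'b', length=2
  Position 2 ('a'): new char, reset run to 1
  Position 3 ('b'): new char, reset run to 1
  Position 4 ('a'): new char, reset run to 1
  Position 5 ('c'): new char, reset run to 1
  Position 6 ('c'): continues run of 'c', length=2
  Position 7 ('b'): new char, reset run to 1
  Position 8 ('b'): continues run of 'b', length=2
  Position 9 ('a'): new char, reset run to 1
  Position 10 ('a'): continues run of 'a', length=2
  Position 11 ('a'): continues run of 'a', length=3
Longest run: 'a' with length 3

3


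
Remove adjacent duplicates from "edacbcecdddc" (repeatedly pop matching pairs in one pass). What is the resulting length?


Input: edacbcecdddc
Stack-based adjacent duplicate removal:
  Read 'e': push. Stack: e
  Read 'd': push. Stack: ed
  Read 'a': push. Stack: eda
  Read 'c': push. Stack: edac
  Read 'b': push. Stack: edacb
  Read 'c': push. Stack: edacbc
  Read 'e': push. Stack: edacbce
  Read 'c': push. Stack: edacbcec
  Read 'd': push. Stack: edacbcecd
  Read 'd': matches stack top 'd' => pop. Stack: edacbcec
  Read 'd': push. Stack: edacbcecd
  Read 'c': push. Stack: edacbcecdc
Final stack: "edacbcecdc" (length 10)

10


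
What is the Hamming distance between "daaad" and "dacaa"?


Comparing "daaad" and "dacaa" position by position:
  Position 0: 'd' vs 'd' => same
  Position 1: 'a' vs 'a' => same
  Position 2: 'a' vs 'c' => differ
  Position 3: 'a' vs 'a' => same
  Position 4: 'd' vs 'a' => differ
Total differences (Hamming distance): 2

2


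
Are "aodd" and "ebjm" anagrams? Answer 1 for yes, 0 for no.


Strings: "aodd", "ebjm"
Sorted first:  addo
Sorted second: bejm
Differ at position 0: 'a' vs 'b' => not anagrams

0


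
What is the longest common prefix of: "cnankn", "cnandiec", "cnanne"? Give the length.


Words: cnankn, cnandiec, cnanne
  Position 0: all 'c' => match
  Position 1: all 'n' => match
  Position 2: all 'a' => match
  Position 3: all 'n' => match
  Position 4: ('k', 'd', 'n') => mismatch, stop
LCP = "cnan" (length 4)

4


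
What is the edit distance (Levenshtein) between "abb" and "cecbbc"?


Computing edit distance: "abb" -> "cecbbc"
DP table:
           c    e    c    b    b    c
      0    1    2    3    4    5    6
  a   1    1    2    3    4    5    6
  b   2    2    2    3    3    4    5
  b   3    3    3    3    3    3    4
Edit distance = dp[3][6] = 4

4


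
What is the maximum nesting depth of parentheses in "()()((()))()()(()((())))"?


Input: "()()((()))()()(()((())))"
Tracking depth:
  Position 0 '(': depth becomes 1
  Position 1 ')': depth becomes 0
  Position 2 '(': depth becomes 1
  Position 3 ')': depth becomes 0
  Position 4 '(': depth becomes 1
  Position 5 '(': depth becomes 2
  Position 6 '(': depth becomes 3
  Position 7 ')': depth becomes 2
  Position 8 ')': depth becomes 1
  Position 9 ')': depth becomes 0
  Position 10 '(': depth becomes 1
  Position 11 ')': depth becomes 0
  Position 12 '(': depth becomes 1
  Position 13 ')': depth becomes 0
  Position 14 '(': depth becomes 1
  Position 15 '(': depth becomes 2
  Position 16 ')': depth becomes 1
  Position 17 '(': depth becomes 2
  Position 18 '(': depth becomes 3
  Position 19 '(': depth becomes 4
  Position 20 ')': depth becomes 3
  Position 21 ')': depth becomes 2
  Position 22 ')': depth becomes 1
  Position 23 ')': depth becomes 0
Maximum depth reached: 4

4


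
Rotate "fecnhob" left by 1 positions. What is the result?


Input: "fecnhob", rotate left by 1
First 1 characters: "f"
Remaining characters: "ecnhob"
Concatenate remaining + first: "ecnhob" + "f" = "ecnhobf"

ecnhobf


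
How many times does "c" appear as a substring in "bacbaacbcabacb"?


Searching for "c" in "bacbaacbcabacb"
Scanning each position:
  Position 0: "b" => no
  Position 1: "a" => no
  Position 2: "c" => MATCH
  Position 3: "b" => no
  Position 4: "a" => no
  Position 5: "a" => no
  Position 6: "c" => MATCH
  Position 7: "b" => no
  Position 8: "c" => MATCH
  Position 9: "a" => no
  Position 10: "b" => no
  Position 11: "a" => no
  Position 12: "c" => MATCH
  Position 13: "b" => no
Total occurrences: 4

4


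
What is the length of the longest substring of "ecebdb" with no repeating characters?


Input: "ecebdb"
Sliding window (track last position of each char):
  Position 0 ('e'): window [0,0] length 1 -- new best
  Position 1 ('c'): window [0,1] length 2 -- new best
  Position 2 ('e'): repeat (last at 0), move window start to 1
  Position 2 ('e'): window [1,2] length 2
  Position 3 ('b'): window [1,3] length 3 -- new best
  Position 4 ('d'): window [1,4] length 4 -- new best
  Position 5 ('b'): repeat (last at 3), move window start to 4
  Position 5 ('b'): window [4,5] length 2
Longest substring with no repeats: "cebd" with length 4

4


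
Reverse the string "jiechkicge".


Input: jiechkicge
Reading characters right to left:
  Position 9: 'e'
  Position 8: 'g'
  Position 7: 'c'
  Position 6: 'i'
  Position 5: 'k'
  Position 4: 'h'
  Position 3: 'c'
  Position 2: 'e'
  Position 1: 'i'
  Position 0: 'j'
Reversed: egcikhceij

egcikhceij


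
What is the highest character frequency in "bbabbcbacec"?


Input: bbabbcbacec
Character counts:
  'a': 2
  'b': 5
  'c': 3
  'e': 1
Maximum frequency: 5

5


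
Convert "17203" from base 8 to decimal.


Input: "17203" in base 8
Positional expansion:
  Digit '1' (value 1) x 8^4 = 4096
  Digit '7' (value 7) x 8^3 = 3584
  Digit '2' (value 2) x 8^2 = 128
  Digit '0' (value 0) x 8^1 = 0
  Digit '3' (value 3) x 8^0 = 3
Sum = 7811

7811


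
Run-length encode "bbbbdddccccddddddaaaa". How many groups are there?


Input: bbbbdddccccddddddaaaa
Scanning for consecutive runs:
  Group 1: 'b' x 4 (positions 0-3)
  Group 2: 'd' x 3 (positions 4-6)
  Group 3: 'c' x 4 (positions 7-10)
  Group 4: 'd' x 6 (positions 11-16)
  Group 5: 'a' x 4 (positions 17-20)
Total groups: 5

5
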